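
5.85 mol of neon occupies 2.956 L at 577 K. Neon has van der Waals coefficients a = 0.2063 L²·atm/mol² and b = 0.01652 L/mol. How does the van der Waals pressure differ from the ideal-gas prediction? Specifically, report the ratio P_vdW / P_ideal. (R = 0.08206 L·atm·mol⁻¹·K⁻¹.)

P_vdW / P_ideal ≈ 1.025

Ideal: P_ideal = nRT/V = (5.85)(0.08206)(577)/2.956 = 93.7041 atm
vdW: P = nRT/(V − nb) − a n²/V² = 276.989/2.85936 − 7.06010/8.73794 = 96.8710 − 0.807982 = 96.0630 atm
Ratio = 96.0630/93.7041 = 1.025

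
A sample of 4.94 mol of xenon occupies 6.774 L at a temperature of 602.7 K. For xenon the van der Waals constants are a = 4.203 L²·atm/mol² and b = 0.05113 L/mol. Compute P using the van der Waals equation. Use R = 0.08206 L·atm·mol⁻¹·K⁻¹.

P ≈ 35.23 atm

P = nRT/(V − nb) − a n²/V²
nRT/(V − nb) = (4.94)(0.08206)(602.7)/(6.774 − 4.94×0.05113) = 244.32/6.5214 = 37.464 atm
a n²/V² = (4.203)(4.94)²/(6.774)² = 2.2352 atm
P = 37.464 − 2.2352 = 35.23 atm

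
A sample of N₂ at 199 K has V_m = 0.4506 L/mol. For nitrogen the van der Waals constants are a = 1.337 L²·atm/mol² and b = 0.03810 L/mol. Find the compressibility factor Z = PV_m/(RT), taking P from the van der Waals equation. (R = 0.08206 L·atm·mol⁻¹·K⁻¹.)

Z ≈ 0.9107

P = RT/(V_m − b) − a/V_m² = (0.08206)(199)/(0.4506 − 0.03810) − 1.337/(0.4506)²
  = 16.330/0.41250 − 6.5849 = 39.588 − 6.5849 = 33.003 atm
Z = PV_m/(RT) = (33.003)(0.4506)/((0.08206)(199)) = 14.871/16.330 = 0.9107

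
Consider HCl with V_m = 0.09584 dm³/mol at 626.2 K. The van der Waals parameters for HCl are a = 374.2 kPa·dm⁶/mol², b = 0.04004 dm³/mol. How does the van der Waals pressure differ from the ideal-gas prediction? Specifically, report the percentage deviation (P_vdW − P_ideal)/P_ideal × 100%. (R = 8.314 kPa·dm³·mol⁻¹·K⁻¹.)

-3.24 %

Ideal: P_ideal = RT/V_m = (8.314)(626.2)/0.09584 = 54322.1 kPa
vdW: P = RT/(V_m − b) − a/V_m² = 5206.23/0.0558000 − 374.2/0.00918531 = 93301.6 − 40739.0 = 52562.6 kPa
% deviation = (52562.6 − 54322.1)/54322.1 × 100% = -3.24%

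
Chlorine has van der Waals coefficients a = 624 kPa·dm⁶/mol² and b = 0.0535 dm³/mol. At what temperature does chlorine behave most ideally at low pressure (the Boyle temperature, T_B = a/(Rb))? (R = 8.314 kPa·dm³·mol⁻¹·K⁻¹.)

For a van der Waals gas the second virial coefficient B₂ = b − a/(RT) vanishes at T_B = a/(Rb).
T_B = 624/(8.314×0.0535) = 624/0.44480 = 1403 K

T_B ≈ 1403 K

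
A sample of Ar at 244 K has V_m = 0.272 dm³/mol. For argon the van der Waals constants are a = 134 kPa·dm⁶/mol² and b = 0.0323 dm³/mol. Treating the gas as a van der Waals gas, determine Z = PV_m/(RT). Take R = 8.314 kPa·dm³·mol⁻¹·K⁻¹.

Z ≈ 0.8919

P = RT/(V_m − b) − a/V_m² = (8.314)(244)/(0.272 − 0.0323) − 134/(0.272)²
  = 2028.6/0.23970 − 1811.2 = 8463.1 − 1811.2 = 6651.9 kPa
Z = PV_m/(RT) = (6651.9)(0.272)/((8.314)(244)) = 1809.3/2028.6 = 0.8919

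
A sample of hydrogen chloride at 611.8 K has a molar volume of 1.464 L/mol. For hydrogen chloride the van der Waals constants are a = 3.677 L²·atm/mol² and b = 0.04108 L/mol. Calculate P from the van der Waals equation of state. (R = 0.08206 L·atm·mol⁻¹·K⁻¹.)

P = RT/(V_m − b) − a/V_m²
RT/(V_m − b) = (0.08206)(611.8)/(1.464 − 0.04108) = 50.204/1.4229 = 35.283 atm
a/V_m² = 3.677/(1.464)² = 1.7156 atm
P = 35.283 − 1.7156 = 33.57 atm

P ≈ 33.57 atm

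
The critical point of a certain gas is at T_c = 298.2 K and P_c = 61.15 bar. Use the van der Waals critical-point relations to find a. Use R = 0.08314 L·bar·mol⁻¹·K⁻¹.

a ≈ 4.241 L²·bar/mol²

From T_c = 8a/(27Rb) and P_c = a/(27b²): a = 27 R² T_c²/(64 P_c).
a = 27×(0.08314)²×(298.2)²/(64×61.15) = 16596/3913.6 = 4.241 L²·bar/mol²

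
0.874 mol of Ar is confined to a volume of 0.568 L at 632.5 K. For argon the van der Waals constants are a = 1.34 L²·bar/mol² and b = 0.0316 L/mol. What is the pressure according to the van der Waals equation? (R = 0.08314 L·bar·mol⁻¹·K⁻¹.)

P = nRT/(V − nb) − a n²/V²
nRT/(V − nb) = (0.874)(0.08314)(632.5)/(0.568 − 0.874×0.0316) = 45.960/0.54038 = 85.051 bar
a n²/V² = (1.34)(0.874)²/(0.568)² = 3.1727 bar
P = 85.051 − 3.1727 = 81.88 bar

P ≈ 81.88 bar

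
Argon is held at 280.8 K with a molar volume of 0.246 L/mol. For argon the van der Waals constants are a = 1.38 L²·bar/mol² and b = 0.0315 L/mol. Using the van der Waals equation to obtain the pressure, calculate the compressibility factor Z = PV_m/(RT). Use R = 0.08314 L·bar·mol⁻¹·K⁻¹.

Z ≈ 0.9066

P = RT/(V_m − b) − a/V_m² = (0.08314)(280.8)/(0.246 − 0.0315) − 1.38/(0.246)²
  = 23.346/0.21450 − 22.804 = 108.84 − 22.804 = 86.04 bar
Z = PV_m/(RT) = (86.04)(0.246)/((0.08314)(280.8)) = 21.166/23.346 = 0.9066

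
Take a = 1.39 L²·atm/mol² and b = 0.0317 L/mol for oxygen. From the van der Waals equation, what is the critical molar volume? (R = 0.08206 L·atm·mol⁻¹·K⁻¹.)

V_m,c ≈ 0.09510 L/mol

For a van der Waals gas, V_m,c = 3b.
V_m,c = 3×0.0317 = 0.09510 L/mol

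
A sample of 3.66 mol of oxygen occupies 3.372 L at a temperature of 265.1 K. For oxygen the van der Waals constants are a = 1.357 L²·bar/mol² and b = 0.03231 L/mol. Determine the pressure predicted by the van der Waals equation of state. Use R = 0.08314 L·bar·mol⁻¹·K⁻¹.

P = nRT/(V − nb) − a n²/V²
nRT/(V − nb) = (3.66)(0.08314)(265.1)/(3.372 − 3.66×0.03231) = 80.668/3.2537 = 24.793 bar
a n²/V² = (1.357)(3.66)²/(3.372)² = 1.5987 bar
P = 24.793 − 1.5987 = 23.19 bar

P ≈ 23.19 bar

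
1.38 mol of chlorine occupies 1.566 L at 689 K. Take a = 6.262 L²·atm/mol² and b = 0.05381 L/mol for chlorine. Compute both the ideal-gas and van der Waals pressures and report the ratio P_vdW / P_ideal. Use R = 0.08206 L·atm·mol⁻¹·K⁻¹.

Ideal: P_ideal = nRT/V = (1.38)(0.08206)(689)/1.566 = 49.8239 atm
vdW: P = nRT/(V − nb) − a n²/V² = 78.0243/1.49174 − 11.9254/2.45236 = 52.3042 − 4.86283 = 47.4414 atm
Ratio = 47.4414/49.8239 = 0.9522

P_vdW / P_ideal ≈ 0.9522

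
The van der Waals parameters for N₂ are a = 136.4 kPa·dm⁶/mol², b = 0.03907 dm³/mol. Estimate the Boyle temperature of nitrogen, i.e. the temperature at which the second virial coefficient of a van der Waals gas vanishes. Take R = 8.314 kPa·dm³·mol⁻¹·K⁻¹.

For a van der Waals gas the second virial coefficient B₂ = b − a/(RT) vanishes at T_B = a/(Rb).
T_B = 136.4/(8.314×0.03907) = 136.4/0.32483 = 419.9 K

T_B ≈ 419.9 K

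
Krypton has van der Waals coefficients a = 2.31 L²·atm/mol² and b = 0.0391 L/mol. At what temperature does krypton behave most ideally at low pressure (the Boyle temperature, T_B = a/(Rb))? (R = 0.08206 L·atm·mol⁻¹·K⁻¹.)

T_B ≈ 720.0 K

For a van der Waals gas the second virial coefficient B₂ = b − a/(RT) vanishes at T_B = a/(Rb).
T_B = 2.31/(0.08206×0.0391) = 2.31/0.0032085 = 720.0 K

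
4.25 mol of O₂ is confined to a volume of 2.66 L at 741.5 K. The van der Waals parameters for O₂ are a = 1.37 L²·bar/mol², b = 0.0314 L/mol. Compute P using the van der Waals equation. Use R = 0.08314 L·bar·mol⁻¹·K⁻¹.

P = nRT/(V − nb) − a n²/V²
nRT/(V − nb) = (4.25)(0.08314)(741.5)/(2.66 − 4.25×0.0314) = 262.01/2.5266 = 103.70 bar
a n²/V² = (1.37)(4.25)²/(2.66)² = 3.4973 bar
P = 103.70 − 3.4973 = 100.2 bar

P ≈ 100.2 bar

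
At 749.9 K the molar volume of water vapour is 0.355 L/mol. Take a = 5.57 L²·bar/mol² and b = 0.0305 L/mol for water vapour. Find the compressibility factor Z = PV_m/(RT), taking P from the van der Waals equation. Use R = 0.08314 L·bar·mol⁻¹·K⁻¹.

P = RT/(V_m − b) − a/V_m² = (0.08314)(749.9)/(0.355 − 0.0305) − 5.57/(0.355)²
  = 62.347/0.32450 − 44.198 = 192.13 − 44.198 = 147.93 bar
Z = PV_m/(RT) = (147.93)(0.355)/((0.08314)(749.9)) = 52.515/62.347 = 0.8423

Z ≈ 0.8423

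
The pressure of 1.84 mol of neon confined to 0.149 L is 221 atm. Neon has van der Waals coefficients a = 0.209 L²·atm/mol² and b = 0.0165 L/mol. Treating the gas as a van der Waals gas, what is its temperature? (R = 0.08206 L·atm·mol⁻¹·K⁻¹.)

T = (P + a n²/V²)(V − nb)/(nR)
P + a n²/V² = 221 + (0.209)(1.84)²/(0.149)² = 252.87 atm
V − nb = 0.149 − (1.84)(0.0165) = 0.11864 L
T = (252.87)(0.11864)/((1.84)(0.08206)) = 198.7 K

T ≈ 198.7 K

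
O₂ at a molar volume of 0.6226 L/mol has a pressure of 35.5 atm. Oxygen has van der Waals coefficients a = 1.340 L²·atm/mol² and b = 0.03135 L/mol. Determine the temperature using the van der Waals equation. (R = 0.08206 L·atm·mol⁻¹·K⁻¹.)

T ≈ 280.7 K

T = (P + a/V_m²)(V_m − b)/R
P + a/V_m² = 35.5 + 1.340/(0.6226)² = 38.957 atm
V_m − b = 0.6226 − 0.03135 = 0.59125 L/mol
T = (38.957)(0.59125)/0.08206 = 280.7 K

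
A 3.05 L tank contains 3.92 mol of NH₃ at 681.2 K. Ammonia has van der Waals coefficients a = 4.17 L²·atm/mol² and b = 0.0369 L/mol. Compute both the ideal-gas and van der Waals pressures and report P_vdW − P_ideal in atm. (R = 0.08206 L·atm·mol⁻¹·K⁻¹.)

ΔP ≈ -3.311 atm

Ideal: P_ideal = nRT/V = (3.92)(0.08206)(681.2)/3.05 = 71.8443 atm
vdW: P = nRT/(V − nb) − a n²/V² = 219.125/2.90535 − 64.0779/9.30250 = 75.4212 − 6.88825 = 68.5330 atm
ΔP = 68.5330 − 71.8443 = -3.311 atm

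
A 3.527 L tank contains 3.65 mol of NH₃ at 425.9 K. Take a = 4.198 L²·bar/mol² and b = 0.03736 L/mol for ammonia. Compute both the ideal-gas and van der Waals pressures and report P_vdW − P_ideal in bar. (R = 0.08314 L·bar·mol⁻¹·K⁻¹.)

Ideal: P_ideal = nRT/V = (3.65)(0.08314)(425.9)/3.527 = 36.6442 bar
vdW: P = nRT/(V − nb) − a n²/V² = 129.244/3.39064 − 55.9279/12.4397 = 38.1179 − 4.49592 = 33.6220 bar
ΔP = 33.6220 − 36.6442 = -3.022 bar

ΔP ≈ -3.022 bar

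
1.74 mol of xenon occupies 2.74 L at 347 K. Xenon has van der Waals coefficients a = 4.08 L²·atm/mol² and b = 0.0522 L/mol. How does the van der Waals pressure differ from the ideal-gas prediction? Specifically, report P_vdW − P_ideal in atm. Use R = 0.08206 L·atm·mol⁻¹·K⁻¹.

ΔP ≈ -1.025 atm

Ideal: P_ideal = nRT/V = (1.74)(0.08206)(347)/2.74 = 18.0825 atm
vdW: P = nRT/(V − nb) − a n²/V² = 49.5462/2.64917 − 12.3526/7.50760 = 18.7025 − 1.64535 = 17.0572 atm
ΔP = 17.0572 − 18.0825 = -1.025 atm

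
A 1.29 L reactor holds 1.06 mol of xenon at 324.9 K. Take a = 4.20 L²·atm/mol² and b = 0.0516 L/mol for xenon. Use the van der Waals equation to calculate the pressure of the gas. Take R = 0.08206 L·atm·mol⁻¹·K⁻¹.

P ≈ 20.04 atm

P = nRT/(V − nb) − a n²/V²
nRT/(V − nb) = (1.06)(0.08206)(324.9)/(1.29 − 1.06×0.0516) = 28.261/1.2353 = 22.878 atm
a n²/V² = (4.20)(1.06)²/(1.29)² = 2.8358 atm
P = 22.878 − 2.8358 = 20.04 atm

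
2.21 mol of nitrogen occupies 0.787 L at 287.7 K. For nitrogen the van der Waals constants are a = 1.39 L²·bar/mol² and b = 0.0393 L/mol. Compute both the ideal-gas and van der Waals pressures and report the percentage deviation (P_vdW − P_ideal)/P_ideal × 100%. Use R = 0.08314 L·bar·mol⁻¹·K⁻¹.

Ideal: P_ideal = nRT/V = (2.21)(0.08314)(287.7)/0.787 = 67.1688 bar
vdW: P = nRT/(V − nb) − a n²/V² = 52.8618/0.700147 − 6.78890/0.619369 = 75.5010 − 10.9610 = 64.5400 bar
% deviation = (64.5400 − 67.1688)/67.1688 × 100% = -3.91%

-3.91 %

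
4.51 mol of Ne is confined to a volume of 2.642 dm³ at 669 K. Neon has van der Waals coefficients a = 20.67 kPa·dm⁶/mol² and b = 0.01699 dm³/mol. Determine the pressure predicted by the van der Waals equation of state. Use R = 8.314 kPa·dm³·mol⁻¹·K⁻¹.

P ≈ 9718 kPa

P = nRT/(V − nb) − a n²/V²
nRT/(V − nb) = (4.51)(8.314)(669)/(2.642 − 4.51×0.01699) = 25085/2.5654 = 9778.2 kPa
a n²/V² = (20.67)(4.51)²/(2.642)² = 60.232 kPa
P = 9778.2 − 60.232 = 9718 kPa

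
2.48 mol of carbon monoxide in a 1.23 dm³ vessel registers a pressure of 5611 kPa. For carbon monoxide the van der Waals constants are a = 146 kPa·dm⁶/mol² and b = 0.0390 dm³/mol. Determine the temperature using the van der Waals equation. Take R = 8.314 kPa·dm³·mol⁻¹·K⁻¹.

T ≈ 341.0 K

T = (P + a n²/V²)(V − nb)/(nR)
P + a n²/V² = 5611 + (146)(2.48)²/(1.23)² = 6204.5 kPa
V − nb = 1.23 − (2.48)(0.0390) = 1.1333 dm³
T = (6204.5)(1.1333)/((2.48)(8.314)) = 341.0 K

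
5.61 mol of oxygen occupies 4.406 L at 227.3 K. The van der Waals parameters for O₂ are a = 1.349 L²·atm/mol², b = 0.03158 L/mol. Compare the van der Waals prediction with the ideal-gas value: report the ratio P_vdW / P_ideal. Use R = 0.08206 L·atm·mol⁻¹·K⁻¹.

P_vdW / P_ideal ≈ 0.9498

Ideal: P_ideal = nRT/V = (5.61)(0.08206)(227.3)/4.406 = 23.7492 atm
vdW: P = nRT/(V − nb) − a n²/V² = 104.639/4.22884 − 42.4559/19.4128 = 24.7441 − 2.18701 = 22.5571 atm
Ratio = 22.5571/23.7492 = 0.9498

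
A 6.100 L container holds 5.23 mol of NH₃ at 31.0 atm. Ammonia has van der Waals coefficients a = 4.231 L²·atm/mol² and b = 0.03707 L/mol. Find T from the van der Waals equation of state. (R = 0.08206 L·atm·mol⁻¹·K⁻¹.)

T = (P + a n²/V²)(V − nb)/(nR)
P + a n²/V² = 31.0 + (4.231)(5.23)²/(6.100)² = 34.110 atm
V − nb = 6.100 − (5.23)(0.03707) = 5.9061 L
T = (34.110)(5.9061)/((5.23)(0.08206)) = 469.4 K

T ≈ 469.4 K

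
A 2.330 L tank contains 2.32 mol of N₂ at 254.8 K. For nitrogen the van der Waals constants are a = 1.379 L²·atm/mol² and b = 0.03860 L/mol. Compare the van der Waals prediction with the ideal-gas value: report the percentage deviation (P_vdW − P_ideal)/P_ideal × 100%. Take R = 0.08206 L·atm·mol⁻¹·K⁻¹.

-2.57 %

Ideal: P_ideal = nRT/V = (2.32)(0.08206)(254.8)/2.330 = 20.8192 atm
vdW: P = nRT/(V − nb) − a n²/V² = 48.5086/2.24045 − 7.42233/5.42890 = 21.6513 − 1.36719 = 20.2841 atm
% deviation = (20.2841 − 20.8192)/20.8192 × 100% = -2.57%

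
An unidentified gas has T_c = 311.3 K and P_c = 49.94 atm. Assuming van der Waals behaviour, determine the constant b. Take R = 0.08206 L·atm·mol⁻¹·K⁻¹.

b ≈ 0.06394 L/mol

From T_c = 8a/(27Rb) and P_c = a/(27b²): b = R T_c/(8 P_c).
b = (0.08206)(311.3)/(8×49.94) = 25.545/399.52 = 0.06394 L/mol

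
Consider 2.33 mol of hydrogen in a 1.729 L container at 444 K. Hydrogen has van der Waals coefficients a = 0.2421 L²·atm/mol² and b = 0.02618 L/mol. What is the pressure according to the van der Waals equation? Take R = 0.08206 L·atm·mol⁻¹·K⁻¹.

P ≈ 50.46 atm

P = nRT/(V − nb) − a n²/V²
nRT/(V − nb) = (2.33)(0.08206)(444)/(1.729 − 2.33×0.02618) = 84.893/1.6680 = 50.895 atm
a n²/V² = (0.2421)(2.33)²/(1.729)² = 0.43966 atm
P = 50.895 − 0.43966 = 50.46 atm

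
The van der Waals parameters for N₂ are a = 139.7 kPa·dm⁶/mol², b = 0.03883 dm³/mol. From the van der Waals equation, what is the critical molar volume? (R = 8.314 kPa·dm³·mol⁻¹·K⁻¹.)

For a van der Waals gas, V_m,c = 3b.
V_m,c = 3×0.03883 = 0.1165 dm³/mol

V_m,c ≈ 0.1165 dm³/mol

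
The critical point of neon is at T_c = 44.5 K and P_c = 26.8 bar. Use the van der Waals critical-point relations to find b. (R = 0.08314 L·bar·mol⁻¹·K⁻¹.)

b ≈ 0.01726 L/mol

From T_c = 8a/(27Rb) and P_c = a/(27b²): b = R T_c/(8 P_c).
b = (0.08314)(44.5)/(8×26.8) = 3.6997/214.40 = 0.01726 L/mol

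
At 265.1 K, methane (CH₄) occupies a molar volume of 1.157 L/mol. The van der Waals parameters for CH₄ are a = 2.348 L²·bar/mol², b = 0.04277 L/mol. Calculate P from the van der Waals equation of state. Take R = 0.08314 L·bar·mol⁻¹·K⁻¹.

P ≈ 18.03 bar

P = RT/(V_m − b) − a/V_m²
RT/(V_m − b) = (0.08314)(265.1)/(1.157 − 0.04277) = 22.040/1.1142 = 19.781 bar
a/V_m² = 2.348/(1.157)² = 1.7540 bar
P = 19.781 − 1.7540 = 18.03 bar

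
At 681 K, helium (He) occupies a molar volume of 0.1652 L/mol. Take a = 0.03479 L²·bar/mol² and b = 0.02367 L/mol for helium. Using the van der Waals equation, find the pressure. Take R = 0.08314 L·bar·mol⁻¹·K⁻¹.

P ≈ 398.8 bar

P = RT/(V_m − b) − a/V_m²
RT/(V_m − b) = (0.08314)(681)/(0.1652 − 0.02367) = 56.618/0.14153 = 400.04 bar
a/V_m² = 0.03479/(0.1652)² = 1.2748 bar
P = 400.04 − 1.2748 = 398.8 bar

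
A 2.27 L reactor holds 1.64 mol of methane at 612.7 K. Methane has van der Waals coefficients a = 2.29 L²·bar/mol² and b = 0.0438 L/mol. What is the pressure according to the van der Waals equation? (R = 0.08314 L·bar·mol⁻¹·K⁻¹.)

P ≈ 36.81 bar

P = nRT/(V − nb) − a n²/V²
nRT/(V − nb) = (1.64)(0.08314)(612.7)/(2.27 − 1.64×0.0438) = 83.541/2.1982 = 38.004 bar
a n²/V² = (2.29)(1.64)²/(2.27)² = 1.1953 bar
P = 38.004 − 1.1953 = 36.81 bar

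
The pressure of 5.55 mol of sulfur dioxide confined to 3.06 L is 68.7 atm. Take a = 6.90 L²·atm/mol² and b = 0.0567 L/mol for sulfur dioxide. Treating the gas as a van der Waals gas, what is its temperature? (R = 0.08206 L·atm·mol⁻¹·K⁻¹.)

T = (P + a n²/V²)(V − nb)/(nR)
P + a n²/V² = 68.7 + (6.90)(5.55)²/(3.06)² = 91.398 atm
V − nb = 3.06 − (5.55)(0.0567) = 2.7453 L
T = (91.398)(2.7453)/((5.55)(0.08206)) = 550.9 K

T ≈ 550.9 K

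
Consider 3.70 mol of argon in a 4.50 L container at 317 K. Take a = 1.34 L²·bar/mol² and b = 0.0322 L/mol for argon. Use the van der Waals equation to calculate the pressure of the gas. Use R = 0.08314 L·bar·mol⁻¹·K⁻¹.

P ≈ 21.35 bar

P = nRT/(V − nb) − a n²/V²
nRT/(V − nb) = (3.70)(0.08314)(317)/(4.50 − 3.70×0.0322) = 97.515/4.3809 = 22.259 bar
a n²/V² = (1.34)(3.70)²/(4.50)² = 0.90591 bar
P = 22.259 − 0.90591 = 21.35 bar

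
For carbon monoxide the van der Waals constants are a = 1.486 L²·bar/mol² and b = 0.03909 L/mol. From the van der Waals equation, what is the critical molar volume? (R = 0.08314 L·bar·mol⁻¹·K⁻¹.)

V_m,c ≈ 0.1173 L/mol

For a van der Waals gas, V_m,c = 3b.
V_m,c = 3×0.03909 = 0.1173 L/mol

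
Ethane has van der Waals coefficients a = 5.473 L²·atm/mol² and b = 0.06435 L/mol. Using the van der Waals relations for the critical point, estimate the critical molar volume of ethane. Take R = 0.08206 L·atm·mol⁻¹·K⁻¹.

V_m,c ≈ 0.1931 L/mol

For a van der Waals gas, V_m,c = 3b.
V_m,c = 3×0.06435 = 0.1931 L/mol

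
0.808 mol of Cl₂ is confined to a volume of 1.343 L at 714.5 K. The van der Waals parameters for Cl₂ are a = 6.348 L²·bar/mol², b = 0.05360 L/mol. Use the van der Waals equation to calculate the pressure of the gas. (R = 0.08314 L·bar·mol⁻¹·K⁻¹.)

P ≈ 34.63 bar

P = nRT/(V − nb) − a n²/V²
nRT/(V − nb) = (0.808)(0.08314)(714.5)/(1.343 − 0.808×0.05360) = 47.998/1.2997 = 36.930 bar
a n²/V² = (6.348)(0.808)²/(1.343)² = 2.2978 bar
P = 36.930 − 2.2978 = 34.63 bar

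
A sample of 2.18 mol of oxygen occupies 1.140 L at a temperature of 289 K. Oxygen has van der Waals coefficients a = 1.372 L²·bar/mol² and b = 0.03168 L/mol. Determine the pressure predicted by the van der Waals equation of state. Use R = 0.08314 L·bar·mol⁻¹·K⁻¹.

P = nRT/(V − nb) − a n²/V²
nRT/(V − nb) = (2.18)(0.08314)(289)/(1.140 − 2.18×0.03168) = 52.380/1.0709 = 48.912 bar
a n²/V² = (1.372)(2.18)²/(1.140)² = 5.0172 bar
P = 48.912 − 5.0172 = 43.89 bar

P ≈ 43.89 bar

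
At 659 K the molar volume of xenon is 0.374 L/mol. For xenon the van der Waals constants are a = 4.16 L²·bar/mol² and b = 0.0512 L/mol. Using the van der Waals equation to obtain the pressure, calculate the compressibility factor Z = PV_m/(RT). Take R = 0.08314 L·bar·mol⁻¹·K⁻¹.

Z ≈ 0.9556

P = RT/(V_m − b) − a/V_m² = (0.08314)(659)/(0.374 − 0.0512) − 4.16/(0.374)²
  = 54.789/0.32280 − 29.741 = 169.73 − 29.741 = 139.99 bar
Z = PV_m/(RT) = (139.99)(0.374)/((0.08314)(659)) = 52.356/54.789 = 0.9556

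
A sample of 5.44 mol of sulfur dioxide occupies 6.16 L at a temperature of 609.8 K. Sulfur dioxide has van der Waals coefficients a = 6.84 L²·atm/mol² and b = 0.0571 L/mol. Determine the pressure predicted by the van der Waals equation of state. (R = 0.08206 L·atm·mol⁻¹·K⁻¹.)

P = nRT/(V − nb) − a n²/V²
nRT/(V − nb) = (5.44)(0.08206)(609.8)/(6.16 − 5.44×0.0571) = 272.22/5.8494 = 46.538 atm
a n²/V² = (6.84)(5.44)²/(6.16)² = 5.3345 atm
P = 46.538 − 5.3345 = 41.20 atm

P ≈ 41.20 atm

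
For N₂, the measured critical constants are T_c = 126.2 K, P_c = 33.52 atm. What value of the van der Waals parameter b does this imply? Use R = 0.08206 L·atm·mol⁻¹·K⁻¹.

From T_c = 8a/(27Rb) and P_c = a/(27b²): b = R T_c/(8 P_c).
b = (0.08206)(126.2)/(8×33.52) = 10.356/268.16 = 0.03862 L/mol

b ≈ 0.03862 L/mol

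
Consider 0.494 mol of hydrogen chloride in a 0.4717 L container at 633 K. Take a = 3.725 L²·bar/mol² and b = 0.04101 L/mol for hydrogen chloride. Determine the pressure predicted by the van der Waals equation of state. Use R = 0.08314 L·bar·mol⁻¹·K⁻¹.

P ≈ 53.50 bar

P = nRT/(V − nb) − a n²/V²
nRT/(V − nb) = (0.494)(0.08314)(633)/(0.4717 − 0.494×0.04101) = 25.998/0.45144 = 57.589 bar
a n²/V² = (3.725)(0.494)²/(0.4717)² = 4.0855 bar
P = 57.589 − 4.0855 = 53.50 bar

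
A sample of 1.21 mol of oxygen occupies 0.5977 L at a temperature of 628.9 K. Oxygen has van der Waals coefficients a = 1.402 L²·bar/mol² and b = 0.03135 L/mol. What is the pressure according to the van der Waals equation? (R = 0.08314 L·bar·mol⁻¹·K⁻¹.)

P ≈ 107.3 bar

P = nRT/(V − nb) − a n²/V²
nRT/(V − nb) = (1.21)(0.08314)(628.9)/(0.5977 − 1.21×0.03135) = 63.267/0.55977 = 113.02 bar
a n²/V² = (1.402)(1.21)²/(0.5977)² = 5.7458 bar
P = 113.02 − 5.7458 = 107.3 bar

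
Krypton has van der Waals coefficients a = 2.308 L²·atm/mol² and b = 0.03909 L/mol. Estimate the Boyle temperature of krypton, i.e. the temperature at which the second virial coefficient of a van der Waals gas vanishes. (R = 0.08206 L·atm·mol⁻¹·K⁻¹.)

For a van der Waals gas the second virial coefficient B₂ = b − a/(RT) vanishes at T_B = a/(Rb).
T_B = 2.308/(0.08206×0.03909) = 2.308/0.0032077 = 719.5 K

T_B ≈ 719.5 K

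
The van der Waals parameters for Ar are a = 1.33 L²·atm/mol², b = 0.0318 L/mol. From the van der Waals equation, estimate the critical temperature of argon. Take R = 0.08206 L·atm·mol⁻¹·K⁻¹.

For a van der Waals gas, T_c = 8a/(27Rb).
T_c = 8×1.33/(27×0.08206×0.0318) = 10.640/0.070457 = 151.0 K

T_c ≈ 151.0 K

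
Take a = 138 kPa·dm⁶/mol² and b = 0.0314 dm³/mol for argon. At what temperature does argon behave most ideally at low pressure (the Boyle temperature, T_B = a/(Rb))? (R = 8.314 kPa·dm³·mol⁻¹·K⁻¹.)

T_B ≈ 528.6 K

For a van der Waals gas the second virial coefficient B₂ = b − a/(RT) vanishes at T_B = a/(Rb).
T_B = 138/(8.314×0.0314) = 138/0.26106 = 528.6 K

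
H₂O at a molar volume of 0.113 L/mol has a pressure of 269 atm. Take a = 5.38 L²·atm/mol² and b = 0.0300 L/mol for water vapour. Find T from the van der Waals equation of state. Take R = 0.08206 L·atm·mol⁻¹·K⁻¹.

T = (P + a/V_m²)(V_m − b)/R
P + a/V_m² = 269 + 5.38/(0.113)² = 690.33 atm
V_m − b = 0.113 − 0.0300 = 0.083000 L/mol
T = (690.33)(0.083000)/0.08206 = 698.2 K

T ≈ 698.2 K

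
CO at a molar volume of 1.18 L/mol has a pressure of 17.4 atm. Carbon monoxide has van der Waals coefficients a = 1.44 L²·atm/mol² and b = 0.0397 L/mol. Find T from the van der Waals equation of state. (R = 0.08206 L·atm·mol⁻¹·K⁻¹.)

T ≈ 256.2 K

T = (P + a/V_m²)(V_m − b)/R
P + a/V_m² = 17.4 + 1.44/(1.18)² = 18.434 atm
V_m − b = 1.18 − 0.0397 = 1.1403 L/mol
T = (18.434)(1.1403)/0.08206 = 256.2 K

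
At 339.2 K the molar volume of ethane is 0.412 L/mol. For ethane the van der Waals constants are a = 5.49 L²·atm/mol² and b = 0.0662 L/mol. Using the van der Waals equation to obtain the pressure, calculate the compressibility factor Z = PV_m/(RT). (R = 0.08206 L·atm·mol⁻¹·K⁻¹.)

P = RT/(V_m − b) − a/V_m² = (0.08206)(339.2)/(0.412 − 0.0662) − 5.49/(0.412)²
  = 27.835/0.34580 − 32.343 = 80.495 − 32.343 = 48.152 atm
Z = PV_m/(RT) = (48.152)(0.412)/((0.08206)(339.2)) = 19.839/27.835 = 0.7127

Z ≈ 0.7127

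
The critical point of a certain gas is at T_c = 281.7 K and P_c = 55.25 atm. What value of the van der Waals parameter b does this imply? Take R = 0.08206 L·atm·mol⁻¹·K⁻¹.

b ≈ 0.05230 L/mol

From T_c = 8a/(27Rb) and P_c = a/(27b²): b = R T_c/(8 P_c).
b = (0.08206)(281.7)/(8×55.25) = 23.116/442.00 = 0.05230 L/mol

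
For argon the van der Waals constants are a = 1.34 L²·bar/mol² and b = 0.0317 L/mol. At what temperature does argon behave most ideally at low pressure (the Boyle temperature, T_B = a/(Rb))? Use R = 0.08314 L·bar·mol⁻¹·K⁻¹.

For a van der Waals gas the second virial coefficient B₂ = b − a/(RT) vanishes at T_B = a/(Rb).
T_B = 1.34/(0.08314×0.0317) = 1.34/0.0026355 = 508.4 K

T_B ≈ 508.4 K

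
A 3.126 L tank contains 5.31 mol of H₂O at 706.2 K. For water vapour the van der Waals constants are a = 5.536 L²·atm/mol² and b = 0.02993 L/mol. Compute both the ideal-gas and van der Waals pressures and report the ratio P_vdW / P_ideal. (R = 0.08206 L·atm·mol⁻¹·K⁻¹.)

Ideal: P_ideal = nRT/V = (5.31)(0.08206)(706.2)/3.126 = 98.4385 atm
vdW: P = nRT/(V − nb) − a n²/V² = 307.719/2.96707 − 156.094/9.77188 = 103.711 − 15.9738 = 87.737 atm
Ratio = 87.737/98.4385 = 0.8913

P_vdW / P_ideal ≈ 0.8913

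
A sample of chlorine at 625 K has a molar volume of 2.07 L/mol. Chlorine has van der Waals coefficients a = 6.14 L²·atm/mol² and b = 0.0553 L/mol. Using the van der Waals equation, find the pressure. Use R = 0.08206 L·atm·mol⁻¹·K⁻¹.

P = RT/(V_m − b) − a/V_m²
RT/(V_m − b) = (0.08206)(625)/(2.07 − 0.0553) = 51.288/2.0147 = 25.457 atm
a/V_m² = 6.14/(2.07)² = 1.4329 atm
P = 25.457 − 1.4329 = 24.02 atm

P ≈ 24.02 atm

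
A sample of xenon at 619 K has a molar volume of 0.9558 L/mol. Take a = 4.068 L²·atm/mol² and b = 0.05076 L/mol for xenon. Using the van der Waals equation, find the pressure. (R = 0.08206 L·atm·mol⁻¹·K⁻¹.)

P = RT/(V_m − b) − a/V_m²
RT/(V_m − b) = (0.08206)(619)/(0.9558 − 0.05076) = 50.795/0.90504 = 56.125 atm
a/V_m² = 4.068/(0.9558)² = 4.4529 atm
P = 56.125 − 4.4529 = 51.67 atm

P ≈ 51.67 atm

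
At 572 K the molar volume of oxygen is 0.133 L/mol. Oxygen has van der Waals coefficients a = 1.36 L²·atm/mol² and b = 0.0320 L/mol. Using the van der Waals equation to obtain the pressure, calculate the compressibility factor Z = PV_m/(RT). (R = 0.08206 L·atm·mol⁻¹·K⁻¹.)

Z ≈ 1.099

P = RT/(V_m − b) − a/V_m² = (0.08206)(572)/(0.133 − 0.0320) − 1.36/(0.133)²
  = 46.938/0.10100 − 76.884 = 464.73 − 76.884 = 387.85 atm
Z = PV_m/(RT) = (387.85)(0.133)/((0.08206)(572)) = 51.584/46.938 = 1.099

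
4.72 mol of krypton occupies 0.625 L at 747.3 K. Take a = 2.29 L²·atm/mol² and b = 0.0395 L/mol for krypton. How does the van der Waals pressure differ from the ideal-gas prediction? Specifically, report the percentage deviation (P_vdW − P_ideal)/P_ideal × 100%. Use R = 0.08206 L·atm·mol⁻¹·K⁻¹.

14.31 %

Ideal: P_ideal = nRT/V = (4.72)(0.08206)(747.3)/0.625 = 463.115 atm
vdW: P = nRT/(V − nb) − a n²/V² = 289.447/0.438560 − 51.0175/0.390625 = 659.994 − 130.605 = 529.389 atm
% deviation = (529.389 − 463.115)/463.115 × 100% = 14.31%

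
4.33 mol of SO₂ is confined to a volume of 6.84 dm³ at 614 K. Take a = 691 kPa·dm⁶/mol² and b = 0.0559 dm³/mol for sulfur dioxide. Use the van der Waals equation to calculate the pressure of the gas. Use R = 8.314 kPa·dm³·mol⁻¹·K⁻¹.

P = nRT/(V − nb) − a n²/V²
nRT/(V − nb) = (4.33)(8.314)(614)/(6.84 − 4.33×0.0559) = 22104/6.5980 = 3350.1 kPa
a n²/V² = (691)(4.33)²/(6.84)² = 276.91 kPa
P = 3350.1 − 276.91 = 3073 kPa

P ≈ 3073 kPa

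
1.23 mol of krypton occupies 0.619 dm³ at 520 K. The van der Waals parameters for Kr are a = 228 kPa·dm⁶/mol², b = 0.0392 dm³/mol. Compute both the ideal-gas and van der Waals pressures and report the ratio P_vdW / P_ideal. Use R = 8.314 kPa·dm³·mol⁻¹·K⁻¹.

P_vdW / P_ideal ≈ 0.9797

Ideal: P_ideal = nRT/V = (1.23)(8.314)(520)/0.619 = 8590.69 kPa
vdW: P = nRT/(V − nb) − a n²/V² = 5317.63/0.570784 − 344.941/0.383161 = 9316.36 − 900.251 = 8416.11 kPa
Ratio = 8416.11/8590.69 = 0.9797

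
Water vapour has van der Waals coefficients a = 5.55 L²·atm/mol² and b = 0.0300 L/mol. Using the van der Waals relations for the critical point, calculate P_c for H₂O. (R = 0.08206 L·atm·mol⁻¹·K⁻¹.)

P_c ≈ 228.4 atm

For a van der Waals gas, P_c = a/(27b²).
P_c = 5.55/(27×(0.0300)²) = 5.55/0.024300 = 228.4 atm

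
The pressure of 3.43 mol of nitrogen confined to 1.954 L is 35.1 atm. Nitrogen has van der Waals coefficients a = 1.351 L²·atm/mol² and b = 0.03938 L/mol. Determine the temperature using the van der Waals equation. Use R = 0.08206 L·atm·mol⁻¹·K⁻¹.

T ≈ 253.7 K

T = (P + a n²/V²)(V − nb)/(nR)
P + a n²/V² = 35.1 + (1.351)(3.43)²/(1.954)² = 39.263 atm
V − nb = 1.954 − (3.43)(0.03938) = 1.8189 L
T = (39.263)(1.8189)/((3.43)(0.08206)) = 253.7 K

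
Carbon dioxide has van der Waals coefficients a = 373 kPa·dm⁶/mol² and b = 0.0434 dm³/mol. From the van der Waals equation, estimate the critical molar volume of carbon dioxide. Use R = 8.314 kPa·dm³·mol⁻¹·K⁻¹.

V_m,c ≈ 0.1302 dm³/mol

For a van der Waals gas, V_m,c = 3b.
V_m,c = 3×0.0434 = 0.1302 dm³/mol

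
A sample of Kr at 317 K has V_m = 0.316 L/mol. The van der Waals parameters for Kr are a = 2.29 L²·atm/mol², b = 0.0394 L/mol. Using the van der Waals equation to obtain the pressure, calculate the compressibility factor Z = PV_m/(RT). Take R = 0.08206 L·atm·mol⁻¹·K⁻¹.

P = RT/(V_m − b) − a/V_m² = (0.08206)(317)/(0.316 − 0.0394) − 2.29/(0.316)²
  = 26.013/0.27660 − 22.933 = 94.046 − 22.933 = 71.113 atm
Z = PV_m/(RT) = (71.113)(0.316)/((0.08206)(317)) = 22.472/26.013 = 0.8639

Z ≈ 0.8639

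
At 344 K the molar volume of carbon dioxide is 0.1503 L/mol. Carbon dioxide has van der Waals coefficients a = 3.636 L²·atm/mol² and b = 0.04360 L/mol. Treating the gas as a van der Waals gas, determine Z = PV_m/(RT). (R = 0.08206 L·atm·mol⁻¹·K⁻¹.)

Z ≈ 0.5516

P = RT/(V_m − b) − a/V_m² = (0.08206)(344)/(0.1503 − 0.04360) − 3.636/(0.1503)²
  = 28.229/0.10670 − 160.96 = 264.56 − 160.96 = 103.60 atm
Z = PV_m/(RT) = (103.60)(0.1503)/((0.08206)(344)) = 15.571/28.229 = 0.5516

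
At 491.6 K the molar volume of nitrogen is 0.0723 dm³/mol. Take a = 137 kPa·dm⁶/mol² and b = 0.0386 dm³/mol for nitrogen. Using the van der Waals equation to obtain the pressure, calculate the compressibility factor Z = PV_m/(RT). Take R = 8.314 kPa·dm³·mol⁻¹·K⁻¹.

Z ≈ 1.682

P = RT/(V_m − b) − a/V_m² = (8.314)(491.6)/(0.0723 − 0.0386) − 137/(0.0723)²
  = 4087.2/0.033700 − 26209 = 121282 − 26209 = 95073 kPa
Z = PV_m/(RT) = (95073)(0.0723)/((8.314)(491.6)) = 6873.8/4087.2 = 1.682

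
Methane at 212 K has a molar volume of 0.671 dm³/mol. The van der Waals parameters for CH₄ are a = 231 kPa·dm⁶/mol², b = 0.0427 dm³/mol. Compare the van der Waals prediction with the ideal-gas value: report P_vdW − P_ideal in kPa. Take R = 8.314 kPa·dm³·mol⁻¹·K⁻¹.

Ideal: P_ideal = RT/V_m = (8.314)(212)/0.671 = 2626.78 kPa
vdW: P = RT/(V_m − b) − a/V_m² = 1762.57/0.628300 − 231/0.450241 = 2805.30 − 513.059 = 2292.24 kPa
ΔP = 2292.24 − 2626.78 = -334.5 kPa

ΔP ≈ -334.5 kPa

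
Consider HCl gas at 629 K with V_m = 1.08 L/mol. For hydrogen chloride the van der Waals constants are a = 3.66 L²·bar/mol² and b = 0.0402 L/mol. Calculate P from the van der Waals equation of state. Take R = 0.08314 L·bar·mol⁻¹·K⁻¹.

P = RT/(V_m − b) − a/V_m²
RT/(V_m − b) = (0.08314)(629)/(1.08 − 0.0402) = 52.295/1.0398 = 50.293 bar
a/V_m² = 3.66/(1.08)² = 3.1379 bar
P = 50.293 − 3.1379 = 47.16 bar

P ≈ 47.16 bar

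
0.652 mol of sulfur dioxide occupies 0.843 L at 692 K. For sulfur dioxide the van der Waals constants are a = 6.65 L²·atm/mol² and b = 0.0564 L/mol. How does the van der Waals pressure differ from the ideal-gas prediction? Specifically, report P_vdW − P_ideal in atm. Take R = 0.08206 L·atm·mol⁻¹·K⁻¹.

ΔP ≈ -1.975 atm

Ideal: P_ideal = nRT/V = (0.652)(0.08206)(692)/0.843 = 43.9195 atm
vdW: P = nRT/(V − nb) − a n²/V² = 37.0242/0.806227 − 2.82694/0.710649 = 45.9228 − 3.97797 = 41.9448 atm
ΔP = 41.9448 − 43.9195 = -1.975 atm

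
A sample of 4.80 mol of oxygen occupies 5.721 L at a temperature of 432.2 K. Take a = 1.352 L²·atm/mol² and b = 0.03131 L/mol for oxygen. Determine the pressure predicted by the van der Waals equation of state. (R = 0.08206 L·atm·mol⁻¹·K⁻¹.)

P = nRT/(V − nb) − a n²/V²
nRT/(V − nb) = (4.80)(0.08206)(432.2)/(5.721 − 4.80×0.03131) = 170.24/5.5707 = 30.560 atm
a n²/V² = (1.352)(4.80)²/(5.721)² = 0.95173 atm
P = 30.560 − 0.95173 = 29.61 atm

P ≈ 29.61 atm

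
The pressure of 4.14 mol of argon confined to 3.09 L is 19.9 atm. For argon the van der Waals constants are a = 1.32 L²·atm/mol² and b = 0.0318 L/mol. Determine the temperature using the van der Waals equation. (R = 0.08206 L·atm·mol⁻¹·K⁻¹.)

T = (P + a n²/V²)(V − nb)/(nR)
P + a n²/V² = 19.9 + (1.32)(4.14)²/(3.09)² = 22.270 atm
V − nb = 3.09 − (4.14)(0.0318) = 2.9583 L
T = (22.270)(2.9583)/((4.14)(0.08206)) = 193.9 K

T ≈ 193.9 K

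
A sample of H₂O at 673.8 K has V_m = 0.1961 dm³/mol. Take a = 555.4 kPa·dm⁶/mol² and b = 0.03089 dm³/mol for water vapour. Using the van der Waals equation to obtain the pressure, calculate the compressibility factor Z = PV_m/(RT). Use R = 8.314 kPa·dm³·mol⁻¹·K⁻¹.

P = RT/(V_m − b) − a/V_m² = (8.314)(673.8)/(0.1961 − 0.03089) − 555.4/(0.1961)²
  = 5602.0/0.16521 − 14443 = 33908 − 14443 = 19465 kPa
Z = PV_m/(RT) = (19465)(0.1961)/((8.314)(673.8)) = 3817.1/5602.0 = 0.6814

Z ≈ 0.6814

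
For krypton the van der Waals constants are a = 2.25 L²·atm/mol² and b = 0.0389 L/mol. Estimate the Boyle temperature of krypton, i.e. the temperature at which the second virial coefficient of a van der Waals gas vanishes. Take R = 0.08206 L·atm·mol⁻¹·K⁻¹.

T_B ≈ 704.9 K

For a van der Waals gas the second virial coefficient B₂ = b − a/(RT) vanishes at T_B = a/(Rb).
T_B = 2.25/(0.08206×0.0389) = 2.25/0.0031921 = 704.9 K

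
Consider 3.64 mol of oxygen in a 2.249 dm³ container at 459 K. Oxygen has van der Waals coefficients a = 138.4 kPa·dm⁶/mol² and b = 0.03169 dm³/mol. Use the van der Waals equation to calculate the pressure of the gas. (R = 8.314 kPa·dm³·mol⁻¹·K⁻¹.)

P ≈ 6148 kPa

P = nRT/(V − nb) − a n²/V²
nRT/(V − nb) = (3.64)(8.314)(459)/(2.249 − 3.64×0.03169) = 13891/2.1336 = 6510.6 kPa
a n²/V² = (138.4)(3.64)²/(2.249)² = 362.54 kPa
P = 6510.6 − 362.54 = 6148 kPa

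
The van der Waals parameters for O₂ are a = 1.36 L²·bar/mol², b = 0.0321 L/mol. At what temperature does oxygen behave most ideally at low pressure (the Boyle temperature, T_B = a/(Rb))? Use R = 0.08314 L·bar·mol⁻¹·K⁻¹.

T_B ≈ 509.6 K

For a van der Waals gas the second virial coefficient B₂ = b − a/(RT) vanishes at T_B = a/(Rb).
T_B = 1.36/(0.08314×0.0321) = 1.36/0.0026688 = 509.6 K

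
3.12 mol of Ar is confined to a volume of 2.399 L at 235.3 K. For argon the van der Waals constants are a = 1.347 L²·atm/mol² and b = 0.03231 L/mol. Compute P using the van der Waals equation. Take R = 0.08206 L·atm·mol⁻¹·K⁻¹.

P = nRT/(V − nb) − a n²/V²
nRT/(V − nb) = (3.12)(0.08206)(235.3)/(2.399 − 3.12×0.03231) = 60.243/2.2982 = 26.213 atm
a n²/V² = (1.347)(3.12)²/(2.399)² = 2.2783 atm
P = 26.213 − 2.2783 = 23.93 atm

P ≈ 23.93 atm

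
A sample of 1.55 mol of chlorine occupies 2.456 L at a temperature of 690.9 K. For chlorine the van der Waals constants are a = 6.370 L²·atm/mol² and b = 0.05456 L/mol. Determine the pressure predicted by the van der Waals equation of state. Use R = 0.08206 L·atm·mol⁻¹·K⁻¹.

P ≈ 34.52 atm

P = nRT/(V − nb) − a n²/V²
nRT/(V − nb) = (1.55)(0.08206)(690.9)/(2.456 − 1.55×0.05456) = 87.878/2.3714 = 37.057 atm
a n²/V² = (6.370)(1.55)²/(2.456)² = 2.5371 atm
P = 37.057 − 2.5371 = 34.52 atm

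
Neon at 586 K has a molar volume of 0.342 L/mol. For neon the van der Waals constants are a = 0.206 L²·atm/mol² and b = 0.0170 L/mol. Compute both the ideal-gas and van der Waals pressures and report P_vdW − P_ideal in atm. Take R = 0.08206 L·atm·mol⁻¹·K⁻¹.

ΔP ≈ 5.59 atm

Ideal: P_ideal = RT/V_m = (0.08206)(586)/0.342 = 140.606 atm
vdW: P = RT/(V_m − b) − a/V_m² = 48.0872/0.325000 − 0.206/0.116964 = 147.961 − 1.76123 = 146.200 atm
ΔP = 146.200 − 140.606 = 5.59 atm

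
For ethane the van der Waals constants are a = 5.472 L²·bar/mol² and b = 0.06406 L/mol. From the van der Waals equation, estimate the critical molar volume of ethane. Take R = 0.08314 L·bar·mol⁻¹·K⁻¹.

V_m,c ≈ 0.1922 L/mol

For a van der Waals gas, V_m,c = 3b.
V_m,c = 3×0.06406 = 0.1922 L/mol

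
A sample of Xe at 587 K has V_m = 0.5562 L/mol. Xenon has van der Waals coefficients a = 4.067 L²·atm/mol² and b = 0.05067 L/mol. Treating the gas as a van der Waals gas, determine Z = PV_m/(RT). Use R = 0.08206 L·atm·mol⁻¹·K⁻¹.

P = RT/(V_m − b) − a/V_m² = (0.08206)(587)/(0.5562 − 0.05067) − 4.067/(0.5562)²
  = 48.169/0.50553 − 13.147 = 95.284 − 13.147 = 82.137 atm
Z = PV_m/(RT) = (82.137)(0.5562)/((0.08206)(587)) = 45.685/48.169 = 0.9484

Z ≈ 0.9484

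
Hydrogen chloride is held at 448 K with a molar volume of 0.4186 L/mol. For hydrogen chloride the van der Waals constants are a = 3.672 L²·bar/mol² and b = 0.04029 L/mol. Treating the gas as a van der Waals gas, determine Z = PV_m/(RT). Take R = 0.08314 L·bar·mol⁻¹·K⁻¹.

P = RT/(V_m − b) − a/V_m² = (0.08314)(448)/(0.4186 − 0.04029) − 3.672/(0.4186)²
  = 37.247/0.37831 − 20.956 = 98.456 − 20.956 = 77.500 bar
Z = PV_m/(RT) = (77.500)(0.4186)/((0.08314)(448)) = 32.442/37.247 = 0.8710

Z ≈ 0.8710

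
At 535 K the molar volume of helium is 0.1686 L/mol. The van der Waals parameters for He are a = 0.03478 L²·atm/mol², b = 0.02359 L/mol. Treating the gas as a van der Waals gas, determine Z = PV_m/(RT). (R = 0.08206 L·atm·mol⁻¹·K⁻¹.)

P = RT/(V_m − b) − a/V_m² = (0.08206)(535)/(0.1686 − 0.02359) − 0.03478/(0.1686)²
  = 43.902/0.14501 − 1.2235 = 302.75 − 1.2235 = 301.53 atm
Z = PV_m/(RT) = (301.53)(0.1686)/((0.08206)(535)) = 50.838/43.902 = 1.158

Z ≈ 1.158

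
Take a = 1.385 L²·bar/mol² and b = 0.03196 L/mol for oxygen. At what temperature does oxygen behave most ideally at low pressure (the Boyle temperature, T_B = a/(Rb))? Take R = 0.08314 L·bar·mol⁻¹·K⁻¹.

T_B ≈ 521.2 K

For a van der Waals gas the second virial coefficient B₂ = b − a/(RT) vanishes at T_B = a/(Rb).
T_B = 1.385/(0.08314×0.03196) = 1.385/0.0026572 = 521.2 K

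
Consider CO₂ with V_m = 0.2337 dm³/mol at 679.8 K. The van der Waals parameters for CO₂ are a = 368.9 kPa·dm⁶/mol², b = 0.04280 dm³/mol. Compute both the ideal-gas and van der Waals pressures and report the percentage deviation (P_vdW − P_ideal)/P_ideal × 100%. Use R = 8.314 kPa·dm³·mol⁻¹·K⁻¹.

-5.51 %

Ideal: P_ideal = RT/V_m = (8.314)(679.8)/0.2337 = 24184.2 kPa
vdW: P = RT/(V_m − b) − a/V_m² = 5651.86/0.190900 − 368.9/0.0546157 = 29606.4 − 6754.47 = 22851.9 kPa
% deviation = (22851.9 − 24184.2)/24184.2 × 100% = -5.51%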